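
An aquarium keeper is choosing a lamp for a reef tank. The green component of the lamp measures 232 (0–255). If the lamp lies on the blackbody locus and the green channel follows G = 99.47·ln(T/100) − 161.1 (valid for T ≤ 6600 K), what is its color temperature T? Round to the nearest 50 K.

ln t = (232 + 161.1) / 99.47 = 3.9519.
t = e^3.9519 = 52.036.
T = 100·t = 5204 K → 5200 K to the nearest 50 K.

5200 K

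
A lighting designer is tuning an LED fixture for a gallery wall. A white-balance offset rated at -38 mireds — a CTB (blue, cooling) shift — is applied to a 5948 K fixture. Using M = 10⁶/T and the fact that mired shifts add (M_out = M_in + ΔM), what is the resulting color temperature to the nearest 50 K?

M_in = 10⁶/5948 = 168.12 mireds.
M_out = 168.12 + (-38) = 130.12 mireds.
T_out = 10⁶/130.12 = 7685.0 K → 7700 K.

7700 K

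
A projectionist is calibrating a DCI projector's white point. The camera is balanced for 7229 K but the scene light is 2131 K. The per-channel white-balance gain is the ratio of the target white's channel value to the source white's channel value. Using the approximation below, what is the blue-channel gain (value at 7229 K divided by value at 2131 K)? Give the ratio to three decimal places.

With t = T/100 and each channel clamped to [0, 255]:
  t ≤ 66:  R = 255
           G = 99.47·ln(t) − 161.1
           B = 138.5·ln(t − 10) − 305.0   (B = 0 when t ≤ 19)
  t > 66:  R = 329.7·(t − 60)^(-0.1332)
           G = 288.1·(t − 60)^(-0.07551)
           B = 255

At 2131 K (t = 21.31):
  B = 138.5·ln(21.31 − 10) − 305.0 = 138.5·ln 11.31 − 305.0 = 138.5·2.4257 − 305.0 = 30.958.
At 7229 K (t = 72.29):
  B = 255 by definition for t > 66.
Gain = 255.000 / 30.958 = 8.2370 → 8.237.

8.237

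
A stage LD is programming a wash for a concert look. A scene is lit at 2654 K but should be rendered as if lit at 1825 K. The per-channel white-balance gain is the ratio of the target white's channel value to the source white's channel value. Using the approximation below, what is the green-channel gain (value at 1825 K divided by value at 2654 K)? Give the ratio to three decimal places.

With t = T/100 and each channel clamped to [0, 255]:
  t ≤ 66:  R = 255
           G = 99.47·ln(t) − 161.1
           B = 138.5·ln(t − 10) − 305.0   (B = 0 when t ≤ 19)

At 2654 K (t = 26.54):
  G = 99.47·ln 26.54 − 161.1 = 99.47·3.2787 − 161.1 = 165.028.
At 1825 K (t = 18.25):
  G = 99.47·ln 18.25 − 161.1 = 99.47·2.9042 − 161.1 = 127.777.
Gain = 127.777 / 165.028 = 0.7743 → 0.774.

0.774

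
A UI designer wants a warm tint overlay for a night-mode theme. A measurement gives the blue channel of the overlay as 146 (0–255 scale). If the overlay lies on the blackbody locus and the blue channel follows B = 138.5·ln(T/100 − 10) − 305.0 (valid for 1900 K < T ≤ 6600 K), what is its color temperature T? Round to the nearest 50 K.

ln(t − 10) = (146 + 305.0) / 138.5 = 3.2563.
t − 10 = e^3.2563 = 25.954, so t = 35.954.
T = 100·t = 3595 K → 3600 K to the nearest 50 K.

3600 K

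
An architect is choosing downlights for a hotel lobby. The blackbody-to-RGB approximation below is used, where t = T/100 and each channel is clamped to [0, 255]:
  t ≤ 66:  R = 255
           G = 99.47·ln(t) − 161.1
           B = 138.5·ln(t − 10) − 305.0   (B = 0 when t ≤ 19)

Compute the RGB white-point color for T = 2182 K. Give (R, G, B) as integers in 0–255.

t = 2182/100 = 21.82; the t ≤ 66 branch applies.
R = 255 by definition for t ≤ 66.
G = 99.47·ln 21.82 − 161.1 = 99.47·3.0828 − 161.1 = 145.549.
B = 138.5·ln(21.82 − 10) − 305.0 = 138.5·ln 11.82 − 305.0 = 138.5·2.4698 − 305.0 = 37.066.
Rounded: (255, 146, 37).

(255, 146, 37)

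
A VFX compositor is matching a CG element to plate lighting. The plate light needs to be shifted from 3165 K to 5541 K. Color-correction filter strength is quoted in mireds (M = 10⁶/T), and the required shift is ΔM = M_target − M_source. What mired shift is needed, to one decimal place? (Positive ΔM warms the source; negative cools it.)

-135.5 mireds

M_source = 10⁶/3165 = 315.956; M_target = 10⁶/5541 = 180.473.
ΔM = 180.473 − 315.956 = -135.483 → -135.5 mireds, a cooling shift.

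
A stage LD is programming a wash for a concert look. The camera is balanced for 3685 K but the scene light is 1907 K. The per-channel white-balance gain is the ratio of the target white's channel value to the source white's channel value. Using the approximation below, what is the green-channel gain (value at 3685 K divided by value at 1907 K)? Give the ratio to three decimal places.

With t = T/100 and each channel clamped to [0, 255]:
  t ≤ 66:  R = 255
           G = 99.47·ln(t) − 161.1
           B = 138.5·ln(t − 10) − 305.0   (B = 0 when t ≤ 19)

1.496

At 1907 K (t = 19.07):
  G = 99.47·ln 19.07 − 161.1 = 99.47·2.9481 − 161.1 = 132.149.
At 3685 K (t = 36.85):
  G = 99.47·ln 36.85 − 161.1 = 99.47·3.6069 − 161.1 = 197.674.
Gain = 197.674 / 132.149 = 1.4958 → 1.496.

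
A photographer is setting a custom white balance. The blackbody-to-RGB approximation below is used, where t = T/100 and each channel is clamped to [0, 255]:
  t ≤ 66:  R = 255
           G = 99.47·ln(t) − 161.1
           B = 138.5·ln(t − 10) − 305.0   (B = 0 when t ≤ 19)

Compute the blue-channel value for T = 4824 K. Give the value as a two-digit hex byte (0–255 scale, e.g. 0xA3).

0xC8

t = 4824/100 = 48.24; the t ≤ 66 branch applies.
B = 138.5·ln(48.24 − 10) − 305.0 = 138.5·ln 38.24 − 305.0 = 138.5·3.6439 − 305.0 = 199.678.
Rounded: 200; in hex, 0xC8.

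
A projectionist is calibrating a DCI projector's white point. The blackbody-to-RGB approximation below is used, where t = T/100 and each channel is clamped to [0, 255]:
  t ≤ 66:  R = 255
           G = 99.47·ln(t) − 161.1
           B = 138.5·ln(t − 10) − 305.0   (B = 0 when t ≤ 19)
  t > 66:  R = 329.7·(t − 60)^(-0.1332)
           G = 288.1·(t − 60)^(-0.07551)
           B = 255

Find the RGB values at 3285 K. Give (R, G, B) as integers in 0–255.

t = 3285/100 = 32.85; the t ≤ 66 branch applies.
R = 255 by definition for t ≤ 66.
G = 99.47·ln 32.85 − 161.1 = 99.47·3.4920 − 161.1 = 186.244.
B = 138.5·ln(32.85 − 10) − 305.0 = 138.5·ln 22.85 − 305.0 = 138.5·3.1290 − 305.0 = 128.360.
Rounded: (255, 186, 128).

(255, 186, 128)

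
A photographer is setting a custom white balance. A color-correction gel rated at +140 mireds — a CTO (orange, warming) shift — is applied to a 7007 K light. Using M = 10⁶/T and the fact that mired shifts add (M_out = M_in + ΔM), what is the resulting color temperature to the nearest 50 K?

M_in = 10⁶/7007 = 142.71 mireds.
M_out = 142.71 + (+140) = 282.71 mireds.
T_out = 10⁶/282.71 = 3537.1 K → 3550 K.

3550 K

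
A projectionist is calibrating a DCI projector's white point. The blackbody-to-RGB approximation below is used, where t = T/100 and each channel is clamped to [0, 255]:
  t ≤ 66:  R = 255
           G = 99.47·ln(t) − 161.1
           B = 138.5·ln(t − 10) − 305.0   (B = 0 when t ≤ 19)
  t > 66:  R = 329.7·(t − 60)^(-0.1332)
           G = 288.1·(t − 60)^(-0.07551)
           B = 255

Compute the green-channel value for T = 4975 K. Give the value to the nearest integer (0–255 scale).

t = 4975/100 = 49.75; the t ≤ 66 branch applies.
G = 99.47·ln 49.75 − 161.1 = 99.47·3.9070 − 161.1 = 227.530.
Rounded: 228.

228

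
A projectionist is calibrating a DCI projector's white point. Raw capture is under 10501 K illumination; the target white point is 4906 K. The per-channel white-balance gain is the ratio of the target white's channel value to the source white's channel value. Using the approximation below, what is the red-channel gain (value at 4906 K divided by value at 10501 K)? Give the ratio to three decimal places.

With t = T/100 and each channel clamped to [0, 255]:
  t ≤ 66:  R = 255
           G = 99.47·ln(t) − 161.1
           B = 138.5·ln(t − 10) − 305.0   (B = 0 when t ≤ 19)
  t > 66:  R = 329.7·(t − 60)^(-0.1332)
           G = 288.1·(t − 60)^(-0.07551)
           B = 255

1.284

At 10501 K (t = 105.01):
  R = 329.7·(105.01 − 60)^(-0.1332) = 329.7·45.01^(-0.1332) = 329.7·0.60225 = 198.563.
At 4906 K (t = 49.06):
  R = 255 by definition for t ≤ 66.
Gain = 255.000 / 198.563 = 1.2842 → 1.284.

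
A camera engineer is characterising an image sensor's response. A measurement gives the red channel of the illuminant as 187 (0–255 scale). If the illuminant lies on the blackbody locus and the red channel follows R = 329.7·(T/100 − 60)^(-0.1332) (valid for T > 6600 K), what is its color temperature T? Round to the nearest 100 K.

13100 K

(t − 60)^(-0.1332) = 187/329.7 = 0.56718.
t − 60 = 0.56718^(1/-0.1332) = 0.56718^(-7.508) = 70.620, so t = 130.620.
T = 100·t = 13062 K → 13100 K to the nearest 100 K.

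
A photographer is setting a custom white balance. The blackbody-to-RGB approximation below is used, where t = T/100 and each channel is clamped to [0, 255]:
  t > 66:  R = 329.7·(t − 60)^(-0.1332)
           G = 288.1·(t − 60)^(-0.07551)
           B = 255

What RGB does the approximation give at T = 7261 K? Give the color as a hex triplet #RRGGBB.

t = 7261/100 = 72.61; the t > 66 branch applies.
R = 329.7·(72.61 − 60)^(-0.1332) = 329.7·12.61^(-0.1332) = 329.7·0.71348 = 235.236.
G = 288.1·(72.61 − 60)^(-0.07551) = 288.1·12.61^(-0.07551) = 288.1·0.82582 = 237.919.
B = 255 by definition for t > 66.
Rounded: (235, 238, 255).
In hex: #EBEEFF.

#EBEEFF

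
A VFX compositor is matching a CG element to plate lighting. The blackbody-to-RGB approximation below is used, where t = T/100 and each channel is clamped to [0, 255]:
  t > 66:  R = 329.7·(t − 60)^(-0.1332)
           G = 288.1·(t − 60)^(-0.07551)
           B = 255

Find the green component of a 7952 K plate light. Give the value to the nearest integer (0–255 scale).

t = 7952/100 = 79.52; the t > 66 branch applies.
G = 288.1·(79.52 − 60)^(-0.07551) = 288.1·19.52^(-0.07551) = 288.1·0.79902 = 230.197.
Rounded: 230.

230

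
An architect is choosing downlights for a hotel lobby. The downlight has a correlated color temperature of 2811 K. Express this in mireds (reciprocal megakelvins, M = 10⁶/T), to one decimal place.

M = 10⁶ / 2811 = 355.745 → 355.7 mireds.

355.7 mireds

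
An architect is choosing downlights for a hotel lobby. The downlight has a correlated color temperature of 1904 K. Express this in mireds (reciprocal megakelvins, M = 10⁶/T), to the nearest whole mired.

M = 10⁶ / 1904 = 525.210 → 525 mireds.

525 mireds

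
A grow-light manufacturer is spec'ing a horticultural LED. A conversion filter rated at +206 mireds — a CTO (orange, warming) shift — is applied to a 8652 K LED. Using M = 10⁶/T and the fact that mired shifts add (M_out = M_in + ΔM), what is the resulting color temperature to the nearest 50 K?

3100 K

M_in = 10⁶/8652 = 115.58 mireds.
M_out = 115.58 + (+206) = 321.58 mireds.
T_out = 10⁶/321.58 = 3109.6 K → 3100 K.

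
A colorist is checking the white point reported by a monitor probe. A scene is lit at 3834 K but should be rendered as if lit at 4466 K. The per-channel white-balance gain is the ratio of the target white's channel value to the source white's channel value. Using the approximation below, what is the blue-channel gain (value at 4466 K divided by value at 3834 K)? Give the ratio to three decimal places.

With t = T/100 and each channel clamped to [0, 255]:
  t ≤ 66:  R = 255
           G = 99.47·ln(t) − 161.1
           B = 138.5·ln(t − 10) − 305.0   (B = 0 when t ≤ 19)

1.176

At 3834 K (t = 38.34):
  B = 138.5·ln(38.34 − 10) − 305.0 = 138.5·ln 28.34 − 305.0 = 138.5·3.3443 − 305.0 = 158.182.
At 4466 K (t = 44.66):
  B = 138.5·ln(44.66 − 10) − 305.0 = 138.5·ln 34.66 − 305.0 = 138.5·3.5456 − 305.0 = 186.064.
Gain = 186.064 / 158.182 = 1.1763 → 1.176.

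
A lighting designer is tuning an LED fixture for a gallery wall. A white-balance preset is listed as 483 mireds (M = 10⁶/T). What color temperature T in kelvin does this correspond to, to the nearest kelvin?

T = 10⁶ / 483 = 2070.39 K → 2070 K.

2070 K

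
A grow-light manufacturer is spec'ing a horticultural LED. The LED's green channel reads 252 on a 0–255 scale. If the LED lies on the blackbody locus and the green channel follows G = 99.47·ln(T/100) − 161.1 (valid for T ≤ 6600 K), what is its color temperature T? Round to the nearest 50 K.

6350 K

ln t = (252 + 161.1) / 99.47 = 4.1530.
t = e^4.1530 = 63.625.
T = 100·t = 6363 K → 6350 K to the nearest 50 K.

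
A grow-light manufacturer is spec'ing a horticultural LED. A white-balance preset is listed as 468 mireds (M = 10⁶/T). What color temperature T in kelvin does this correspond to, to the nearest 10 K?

2140 K

T = 10⁶ / 468 = 2136.75 K → 2140 K.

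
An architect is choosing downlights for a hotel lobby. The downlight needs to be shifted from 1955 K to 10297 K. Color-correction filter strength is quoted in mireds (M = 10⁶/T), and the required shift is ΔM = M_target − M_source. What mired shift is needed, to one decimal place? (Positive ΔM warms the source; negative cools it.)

M_source = 10⁶/1955 = 511.509; M_target = 10⁶/10297 = 97.116.
ΔM = 97.116 − 511.509 = -414.393 → -414.4 mireds, a cooling shift.

-414.4 mireds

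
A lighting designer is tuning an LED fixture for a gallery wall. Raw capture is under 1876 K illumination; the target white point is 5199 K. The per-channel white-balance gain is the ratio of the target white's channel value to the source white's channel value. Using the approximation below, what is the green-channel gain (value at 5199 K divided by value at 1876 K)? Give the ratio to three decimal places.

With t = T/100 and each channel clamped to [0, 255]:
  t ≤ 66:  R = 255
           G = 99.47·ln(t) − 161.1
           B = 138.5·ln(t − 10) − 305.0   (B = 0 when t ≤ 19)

1.777

At 1876 K (t = 18.76):
  G = 99.47·ln 18.76 − 161.1 = 99.47·2.9317 − 161.1 = 130.519.
At 5199 K (t = 51.99):
  G = 99.47·ln 51.99 − 161.1 = 99.47·3.9511 − 161.1 = 231.911.
Gain = 231.911 / 130.519 = 1.7768 → 1.777.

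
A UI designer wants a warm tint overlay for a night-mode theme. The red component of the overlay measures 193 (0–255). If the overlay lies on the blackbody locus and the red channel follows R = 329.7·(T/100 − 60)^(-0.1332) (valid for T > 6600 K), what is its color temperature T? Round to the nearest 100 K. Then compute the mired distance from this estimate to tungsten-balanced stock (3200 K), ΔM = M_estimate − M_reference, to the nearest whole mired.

-226 mireds

(t − 60)^(-0.1332) = 193/329.7 = 0.58538.
t − 60 = 0.58538^(1/-0.1332) = 0.58538^(-7.508) = 55.713, so t = 115.713.
T = 100·t = 11571 K → 11600 K to the nearest 100 K.
M_estimate = 10⁶/11600 = 86.21; M_reference = 10⁶/3200 = 312.50.
ΔM = 86.21 − 312.50 = -226.29 → -226 mireds.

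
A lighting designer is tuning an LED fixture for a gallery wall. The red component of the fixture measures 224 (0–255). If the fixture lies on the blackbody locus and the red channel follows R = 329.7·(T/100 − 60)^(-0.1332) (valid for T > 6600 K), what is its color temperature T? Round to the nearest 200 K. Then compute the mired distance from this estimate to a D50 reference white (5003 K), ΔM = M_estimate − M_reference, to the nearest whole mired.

-72 mireds

(t − 60)^(-0.1332) = 224/329.7 = 0.67941.
t − 60 = 0.67941^(1/-0.1332) = 0.67941^(-7.508) = 18.209, so t = 78.209.
T = 100·t = 7821 K → 7800 K to the nearest 200 K.
M_estimate = 10⁶/7800 = 128.21; M_reference = 10⁶/5003 = 199.88.
ΔM = 128.21 − 199.88 = -71.67 → -72 mireds.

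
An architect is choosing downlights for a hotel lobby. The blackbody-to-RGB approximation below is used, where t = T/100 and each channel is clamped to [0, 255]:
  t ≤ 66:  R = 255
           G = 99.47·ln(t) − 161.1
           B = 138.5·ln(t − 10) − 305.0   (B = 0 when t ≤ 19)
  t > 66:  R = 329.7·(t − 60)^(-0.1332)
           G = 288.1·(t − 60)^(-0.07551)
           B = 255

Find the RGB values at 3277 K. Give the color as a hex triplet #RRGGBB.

t = 3277/100 = 32.77; the t ≤ 66 branch applies.
R = 255 by definition for t ≤ 66.
G = 99.47·ln 32.77 − 161.1 = 99.47·3.4895 − 161.1 = 186.002.
B = 138.5·ln(32.77 − 10) − 305.0 = 138.5·ln 22.77 − 305.0 = 138.5·3.1254 − 305.0 = 127.874.
Rounded: (255, 186, 128).
In hex: #FFBA80.

#FFBA80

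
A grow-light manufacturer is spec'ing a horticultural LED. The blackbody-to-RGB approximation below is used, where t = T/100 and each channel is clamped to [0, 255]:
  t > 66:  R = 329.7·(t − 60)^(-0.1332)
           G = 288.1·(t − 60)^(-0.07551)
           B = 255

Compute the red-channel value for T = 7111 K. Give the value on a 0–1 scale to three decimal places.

t = 7111/100 = 71.11; the t > 66 branch applies.
R = 329.7·(71.11 − 60)^(-0.1332) = 329.7·11.11^(-0.1332) = 329.7·0.72562 = 239.238.
On a 0–1 scale: 239.238/255 = 0.9382 → 0.938.

0.938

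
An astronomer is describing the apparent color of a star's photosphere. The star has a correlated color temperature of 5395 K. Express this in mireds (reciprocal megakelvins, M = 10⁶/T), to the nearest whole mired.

M = 10⁶ / 5395 = 185.357 → 185 mireds.

185 mireds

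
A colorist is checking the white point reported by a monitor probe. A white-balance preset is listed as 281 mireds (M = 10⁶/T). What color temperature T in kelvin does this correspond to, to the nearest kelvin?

3559 K

T = 10⁶ / 281 = 3558.72 K → 3559 K.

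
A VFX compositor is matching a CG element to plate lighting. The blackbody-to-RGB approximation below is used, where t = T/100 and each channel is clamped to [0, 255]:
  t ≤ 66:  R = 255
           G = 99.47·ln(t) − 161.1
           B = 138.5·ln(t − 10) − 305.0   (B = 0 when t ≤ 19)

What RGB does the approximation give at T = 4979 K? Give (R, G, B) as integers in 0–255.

t = 4979/100 = 49.79; the t ≤ 66 branch applies.
R = 255 by definition for t ≤ 66.
G = 99.47·ln 49.79 − 161.1 = 99.47·3.9078 − 161.1 = 227.610.
B = 138.5·ln(49.79 − 10) − 305.0 = 138.5·ln 39.79 − 305.0 = 138.5·3.6836 − 305.0 = 205.181.
Rounded: (255, 228, 205).

(255, 228, 205)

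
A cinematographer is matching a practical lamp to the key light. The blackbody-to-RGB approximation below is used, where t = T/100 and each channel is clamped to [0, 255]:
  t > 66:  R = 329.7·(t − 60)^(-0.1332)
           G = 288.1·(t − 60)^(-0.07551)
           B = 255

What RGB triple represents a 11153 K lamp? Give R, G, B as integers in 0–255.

t = 11153/100 = 111.53; the t > 66 branch applies.
R = 329.7·(111.53 − 60)^(-0.1332) = 329.7·51.53^(-0.1332) = 329.7·0.59150 = 195.017.
G = 288.1·(111.53 − 60)^(-0.07551) = 288.1·51.53^(-0.07551) = 288.1·0.74254 = 213.927.
B = 255 by definition for t > 66.
Rounded: (195, 214, 255).

R=195, G=214, B=255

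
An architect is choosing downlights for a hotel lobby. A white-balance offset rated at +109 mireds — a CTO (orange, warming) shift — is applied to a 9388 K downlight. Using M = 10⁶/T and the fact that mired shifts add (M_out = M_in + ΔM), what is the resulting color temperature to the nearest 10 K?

4640 K

M_in = 10⁶/9388 = 106.52 mireds.
M_out = 106.52 + (+109) = 215.52 mireds.
T_out = 10⁶/215.52 = 4640.0 K → 4640 K.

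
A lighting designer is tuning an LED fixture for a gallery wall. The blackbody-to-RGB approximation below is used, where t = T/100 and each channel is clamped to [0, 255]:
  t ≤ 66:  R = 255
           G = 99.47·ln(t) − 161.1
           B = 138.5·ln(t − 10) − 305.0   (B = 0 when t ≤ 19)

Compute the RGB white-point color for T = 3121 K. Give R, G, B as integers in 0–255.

t = 3121/100 = 31.21; the t ≤ 66 branch applies.
R = 255 by definition for t ≤ 66.
G = 99.47·ln 31.21 − 161.1 = 99.47·3.4407 − 161.1 = 181.150.
B = 138.5·ln(31.21 − 10) − 305.0 = 138.5·ln 21.21 − 305.0 = 138.5·3.0545 − 305.0 = 118.044.
Rounded: (255, 181, 118).

R=255, G=181, B=118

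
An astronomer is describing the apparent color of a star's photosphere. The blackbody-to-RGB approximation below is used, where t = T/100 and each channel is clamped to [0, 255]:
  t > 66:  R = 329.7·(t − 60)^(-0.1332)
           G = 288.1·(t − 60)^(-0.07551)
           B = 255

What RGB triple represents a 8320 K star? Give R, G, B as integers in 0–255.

t = 8320/100 = 83.2; the t > 66 branch applies.
R = 329.7·(83.2 − 60)^(-0.1332) = 329.7·23.2^(-0.1332) = 329.7·0.65784 = 216.888.
G = 288.1·(83.2 − 60)^(-0.07551) = 288.1·23.2^(-0.07551) = 288.1·0.78866 = 227.214.
B = 255 by definition for t > 66.
Rounded: (217, 227, 255).

R=217, G=227, B=255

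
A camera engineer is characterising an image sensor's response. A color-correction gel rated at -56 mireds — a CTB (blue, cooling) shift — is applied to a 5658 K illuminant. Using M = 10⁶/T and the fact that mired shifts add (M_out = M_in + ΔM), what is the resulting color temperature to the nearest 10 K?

M_in = 10⁶/5658 = 176.74 mireds.
M_out = 176.74 + (-56) = 120.74 mireds.
T_out = 10⁶/120.74 = 8282.2 K → 8280 K.

8280 K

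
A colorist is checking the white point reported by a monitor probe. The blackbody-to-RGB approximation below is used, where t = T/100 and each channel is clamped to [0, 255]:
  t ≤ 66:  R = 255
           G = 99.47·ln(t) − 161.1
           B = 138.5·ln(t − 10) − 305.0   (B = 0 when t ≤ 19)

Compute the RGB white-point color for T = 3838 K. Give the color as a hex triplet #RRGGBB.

t = 3838/100 = 38.38; the t ≤ 66 branch applies.
R = 255 by definition for t ≤ 66.
G = 99.47·ln 38.38 − 161.1 = 99.47·3.6475 − 161.1 = 201.720.
B = 138.5·ln(38.38 − 10) − 305.0 = 138.5·ln 28.38 − 305.0 = 138.5·3.3457 − 305.0 = 158.377.
Rounded: (255, 202, 158).
In hex: #FFCA9E.

#FFCA9E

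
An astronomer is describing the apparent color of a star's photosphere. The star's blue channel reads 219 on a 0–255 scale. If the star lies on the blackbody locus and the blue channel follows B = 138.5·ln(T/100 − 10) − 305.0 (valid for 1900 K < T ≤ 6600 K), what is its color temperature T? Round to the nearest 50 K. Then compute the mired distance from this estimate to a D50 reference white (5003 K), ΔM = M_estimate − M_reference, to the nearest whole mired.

ln(t − 10) = (219 + 305.0) / 138.5 = 3.7834.
t − 10 = e^3.7834 = 43.965, so t = 53.965.
T = 100·t = 5396 K → 5400 K to the nearest 50 K.
M_estimate = 10⁶/5400 = 185.19; M_reference = 10⁶/5003 = 199.88.
ΔM = 185.19 − 199.88 = -14.69 → -15 mireds.

-15 mireds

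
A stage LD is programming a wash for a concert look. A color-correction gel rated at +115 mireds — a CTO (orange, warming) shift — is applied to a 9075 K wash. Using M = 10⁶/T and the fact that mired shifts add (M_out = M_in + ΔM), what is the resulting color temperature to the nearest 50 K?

M_in = 10⁶/9075 = 110.19 mireds.
M_out = 110.19 + (+115) = 225.19 mireds.
T_out = 10⁶/225.19 = 4440.6 K → 4450 K.

4450 K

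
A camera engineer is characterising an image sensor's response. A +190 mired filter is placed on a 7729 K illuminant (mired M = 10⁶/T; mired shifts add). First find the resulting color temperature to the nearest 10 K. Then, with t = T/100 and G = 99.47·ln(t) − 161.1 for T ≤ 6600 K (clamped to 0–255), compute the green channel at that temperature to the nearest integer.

M_in = 10⁶/7729 = 129.38; M_out = 129.38 + (+190) = 319.38.
T_out = 10⁶/319.38 = 3131.0 K → 3130 K; t = 31.3.
G = 99.47·ln 31.3 − 161.1 = 99.47·3.4436 − 161.1 = 181.437.
Rounded: 181.

181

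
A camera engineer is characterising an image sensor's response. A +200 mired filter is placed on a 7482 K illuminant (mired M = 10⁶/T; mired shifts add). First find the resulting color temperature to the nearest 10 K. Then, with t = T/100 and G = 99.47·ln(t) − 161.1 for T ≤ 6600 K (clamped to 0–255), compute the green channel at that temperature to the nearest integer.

177

M_in = 10⁶/7482 = 133.65; M_out = 133.65 + (+200) = 333.65.
T_out = 10⁶/333.65 = 2997.1 K → 3000 K; t = 30.
G = 99.47·ln 30 − 161.1 = 99.47·3.4012 − 161.1 = 177.217.
Rounded: 177.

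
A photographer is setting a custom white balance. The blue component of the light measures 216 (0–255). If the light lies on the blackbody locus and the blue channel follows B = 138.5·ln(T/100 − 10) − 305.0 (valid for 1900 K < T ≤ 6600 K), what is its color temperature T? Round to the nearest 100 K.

5300 K

ln(t − 10) = (216 + 305.0) / 138.5 = 3.7617.
t − 10 = e^3.7617 = 43.023, so t = 53.023.
T = 100·t = 5302 K → 5300 K to the nearest 100 K.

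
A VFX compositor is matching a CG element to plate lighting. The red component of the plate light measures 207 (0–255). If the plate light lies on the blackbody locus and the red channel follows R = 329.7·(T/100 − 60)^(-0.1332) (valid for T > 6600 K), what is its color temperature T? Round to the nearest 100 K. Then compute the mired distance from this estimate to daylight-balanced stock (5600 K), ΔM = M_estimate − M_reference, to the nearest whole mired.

-71 mireds

(t − 60)^(-0.1332) = 207/329.7 = 0.62784.
t − 60 = 0.62784^(1/-0.1332) = 0.62784^(-7.508) = 32.933, so t = 92.933.
T = 100·t = 9293 K → 9300 K to the nearest 100 K.
M_estimate = 10⁶/9300 = 107.53; M_reference = 10⁶/5600 = 178.57.
ΔM = 107.53 − 178.57 = -71.04 → -71 mireds.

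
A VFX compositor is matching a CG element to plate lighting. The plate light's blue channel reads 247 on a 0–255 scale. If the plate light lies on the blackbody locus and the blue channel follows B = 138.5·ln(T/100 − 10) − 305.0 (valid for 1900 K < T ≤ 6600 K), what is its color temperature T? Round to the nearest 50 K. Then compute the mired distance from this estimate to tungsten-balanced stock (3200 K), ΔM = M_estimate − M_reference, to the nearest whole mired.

-156 mireds

ln(t − 10) = (247 + 305.0) / 138.5 = 3.9856.
t − 10 = e^3.9856 = 53.815, so t = 63.815.
T = 100·t = 6382 K → 6400 K to the nearest 50 K.
M_estimate = 10⁶/6400 = 156.25; M_reference = 10⁶/3200 = 312.50.
ΔM = 156.25 − 312.50 = -156.25 → -156 mireds.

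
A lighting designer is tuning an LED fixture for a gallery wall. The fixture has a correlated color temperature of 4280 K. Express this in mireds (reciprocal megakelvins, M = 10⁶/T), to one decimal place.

233.6 mireds

M = 10⁶ / 4280 = 233.645 → 233.6 mireds.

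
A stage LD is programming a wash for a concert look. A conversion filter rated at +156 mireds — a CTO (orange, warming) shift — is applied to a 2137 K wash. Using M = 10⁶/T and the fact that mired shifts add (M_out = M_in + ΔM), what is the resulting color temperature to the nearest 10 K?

M_in = 10⁶/2137 = 467.95 mireds.
M_out = 467.95 + (+156) = 623.95 mireds.
T_out = 10⁶/623.95 = 1602.7 K → 1600 K.

1600 K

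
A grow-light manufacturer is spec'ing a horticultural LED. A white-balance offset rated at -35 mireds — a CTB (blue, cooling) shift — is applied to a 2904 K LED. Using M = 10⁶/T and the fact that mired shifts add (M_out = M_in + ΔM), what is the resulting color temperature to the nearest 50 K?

3250 K

M_in = 10⁶/2904 = 344.35 mireds.
M_out = 344.35 + (-35) = 309.35 mireds.
T_out = 10⁶/309.35 = 3232.6 K → 3250 K.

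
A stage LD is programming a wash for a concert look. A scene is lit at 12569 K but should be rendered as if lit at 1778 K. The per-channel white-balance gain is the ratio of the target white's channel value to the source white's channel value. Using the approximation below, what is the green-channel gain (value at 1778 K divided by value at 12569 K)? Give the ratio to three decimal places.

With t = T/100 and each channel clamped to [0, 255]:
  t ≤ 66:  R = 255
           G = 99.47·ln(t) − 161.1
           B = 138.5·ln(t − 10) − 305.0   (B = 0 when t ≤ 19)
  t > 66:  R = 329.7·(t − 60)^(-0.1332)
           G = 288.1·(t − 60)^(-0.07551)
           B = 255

At 12569 K (t = 125.69):
  G = 288.1·(125.69 − 60)^(-0.07551) = 288.1·65.69^(-0.07551) = 288.1·0.72906 = 210.041.
At 1778 K (t = 17.78):
  G = 99.47·ln 17.78 − 161.1 = 99.47·2.8781 − 161.1 = 125.182.
Gain = 125.182 / 210.041 = 0.5960 → 0.596.

0.596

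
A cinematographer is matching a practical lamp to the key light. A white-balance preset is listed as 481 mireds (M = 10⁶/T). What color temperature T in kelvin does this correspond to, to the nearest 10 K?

T = 10⁶ / 481 = 2079.00 K → 2080 K.

2080 K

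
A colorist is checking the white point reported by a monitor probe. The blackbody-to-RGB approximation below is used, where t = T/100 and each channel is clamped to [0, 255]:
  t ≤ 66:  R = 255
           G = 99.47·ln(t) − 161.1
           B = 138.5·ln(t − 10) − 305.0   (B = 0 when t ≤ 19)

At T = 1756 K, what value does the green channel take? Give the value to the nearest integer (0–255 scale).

124

t = 1756/100 = 17.56; the t ≤ 66 branch applies.
G = 99.47·ln 17.56 − 161.1 = 99.47·2.8656 − 161.1 = 123.944.
Rounded: 124.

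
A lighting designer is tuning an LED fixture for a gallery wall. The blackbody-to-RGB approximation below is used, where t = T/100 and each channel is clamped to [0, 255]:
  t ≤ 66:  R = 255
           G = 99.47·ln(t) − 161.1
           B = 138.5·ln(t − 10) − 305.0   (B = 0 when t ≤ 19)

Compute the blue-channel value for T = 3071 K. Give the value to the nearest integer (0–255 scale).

t = 3071/100 = 30.71; the t ≤ 66 branch applies.
B = 138.5·ln(30.71 − 10) − 305.0 = 138.5·ln 20.71 − 305.0 = 138.5·3.0306 − 305.0 = 114.740.
Rounded: 115.

115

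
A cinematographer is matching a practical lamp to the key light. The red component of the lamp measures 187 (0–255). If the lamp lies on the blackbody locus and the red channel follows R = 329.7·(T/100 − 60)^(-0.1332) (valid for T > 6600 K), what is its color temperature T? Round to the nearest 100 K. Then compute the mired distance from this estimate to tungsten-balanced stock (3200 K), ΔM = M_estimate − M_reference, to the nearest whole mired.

(t − 60)^(-0.1332) = 187/329.7 = 0.56718.
t − 60 = 0.56718^(1/-0.1332) = 0.56718^(-7.508) = 70.620, so t = 130.620.
T = 100·t = 13062 K → 13100 K to the nearest 100 K.
M_estimate = 10⁶/13100 = 76.34; M_reference = 10⁶/3200 = 312.50.
ΔM = 76.34 − 312.50 = -236.16 → -236 mireds.

-236 mireds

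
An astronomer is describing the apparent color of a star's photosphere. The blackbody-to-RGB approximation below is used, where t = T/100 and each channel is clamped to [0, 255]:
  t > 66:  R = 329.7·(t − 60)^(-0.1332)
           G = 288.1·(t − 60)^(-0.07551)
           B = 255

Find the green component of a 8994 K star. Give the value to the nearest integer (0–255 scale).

t = 8994/100 = 89.94; the t > 66 branch applies.
G = 288.1·(89.94 − 60)^(-0.07551) = 288.1·29.94^(-0.07551) = 288.1·0.77362 = 222.880.
Rounded: 223.

223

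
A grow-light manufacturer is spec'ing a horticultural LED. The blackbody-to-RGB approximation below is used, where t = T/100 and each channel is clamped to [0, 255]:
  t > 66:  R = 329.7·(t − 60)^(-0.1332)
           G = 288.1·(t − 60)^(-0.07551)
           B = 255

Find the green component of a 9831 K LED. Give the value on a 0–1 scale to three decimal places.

0.858

t = 9831/100 = 98.31; the t > 66 branch applies.
G = 288.1·(98.31 − 60)^(-0.07551) = 288.1·38.31^(-0.07551) = 288.1·0.75935 = 218.770.
On a 0–1 scale: 218.770/255 = 0.8579 → 0.858.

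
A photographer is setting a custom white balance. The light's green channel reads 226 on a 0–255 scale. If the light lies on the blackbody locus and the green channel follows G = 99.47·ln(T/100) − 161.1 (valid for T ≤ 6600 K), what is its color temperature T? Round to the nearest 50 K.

4900 K

ln t = (226 + 161.1) / 99.47 = 3.8916.
t = e^3.8916 = 48.990.
T = 100·t = 4899 K → 4900 K to the nearest 50 K.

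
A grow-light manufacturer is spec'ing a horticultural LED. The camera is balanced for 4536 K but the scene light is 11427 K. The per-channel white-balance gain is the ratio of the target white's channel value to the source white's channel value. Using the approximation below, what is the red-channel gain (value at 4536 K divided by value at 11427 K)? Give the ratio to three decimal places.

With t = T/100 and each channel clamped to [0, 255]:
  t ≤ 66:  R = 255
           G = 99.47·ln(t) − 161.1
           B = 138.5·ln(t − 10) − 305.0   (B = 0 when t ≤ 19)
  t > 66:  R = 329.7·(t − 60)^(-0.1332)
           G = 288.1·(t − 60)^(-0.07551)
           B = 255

At 11427 K (t = 114.27):
  R = 329.7·(114.27 − 60)^(-0.1332) = 329.7·54.27^(-0.1332) = 329.7·0.58743 = 193.676.
At 4536 K (t = 45.36):
  R = 255 by definition for t ≤ 66.
Gain = 255.000 / 193.676 = 1.3166 → 1.317.

1.317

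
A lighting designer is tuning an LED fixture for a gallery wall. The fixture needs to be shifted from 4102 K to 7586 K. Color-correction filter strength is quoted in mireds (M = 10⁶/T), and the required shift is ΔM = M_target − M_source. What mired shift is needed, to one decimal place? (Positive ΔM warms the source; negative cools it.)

-112.0 mireds

M_source = 10⁶/4102 = 243.784; M_target = 10⁶/7586 = 131.822.
ΔM = 131.822 − 243.784 = -111.962 → -112.0 mireds, a cooling shift.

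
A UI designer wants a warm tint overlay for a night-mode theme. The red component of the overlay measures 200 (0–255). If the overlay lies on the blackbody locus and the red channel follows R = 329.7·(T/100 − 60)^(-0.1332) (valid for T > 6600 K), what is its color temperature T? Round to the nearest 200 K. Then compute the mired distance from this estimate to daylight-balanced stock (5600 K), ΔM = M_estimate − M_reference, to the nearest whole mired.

(t − 60)^(-0.1332) = 200/329.7 = 0.60661.
t − 60 = 0.60661^(1/-0.1332) = 0.60661^(-7.508) = 42.638, so t = 102.638.
T = 100·t = 10264 K → 10200 K to the nearest 200 K.
M_estimate = 10⁶/10200 = 98.04; M_reference = 10⁶/5600 = 178.57.
ΔM = 98.04 − 178.57 = -80.53 → -81 mireds.

-81 mireds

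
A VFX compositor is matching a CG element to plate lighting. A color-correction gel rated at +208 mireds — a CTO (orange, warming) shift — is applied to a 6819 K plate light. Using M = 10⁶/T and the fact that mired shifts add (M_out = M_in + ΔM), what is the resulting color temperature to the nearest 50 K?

M_in = 10⁶/6819 = 146.65 mireds.
M_out = 146.65 + (+208) = 354.65 mireds.
T_out = 10⁶/354.65 = 2819.7 K → 2800 K.

2800 K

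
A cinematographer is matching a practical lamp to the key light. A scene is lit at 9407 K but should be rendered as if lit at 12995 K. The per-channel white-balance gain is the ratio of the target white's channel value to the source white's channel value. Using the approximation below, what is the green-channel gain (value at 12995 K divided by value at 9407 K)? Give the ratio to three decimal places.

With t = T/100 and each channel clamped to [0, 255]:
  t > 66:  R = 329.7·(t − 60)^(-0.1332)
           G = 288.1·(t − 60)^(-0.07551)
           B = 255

0.947

At 9407 K (t = 94.07):
  G = 288.1·(94.07 − 60)^(-0.07551) = 288.1·34.07^(-0.07551) = 288.1·0.76611 = 220.716.
At 12995 K (t = 129.95):
  G = 288.1·(129.95 − 60)^(-0.07551) = 288.1·69.95^(-0.07551) = 288.1·0.72560 = 209.047.
Gain = 209.047 / 220.716 = 0.9471 → 0.947.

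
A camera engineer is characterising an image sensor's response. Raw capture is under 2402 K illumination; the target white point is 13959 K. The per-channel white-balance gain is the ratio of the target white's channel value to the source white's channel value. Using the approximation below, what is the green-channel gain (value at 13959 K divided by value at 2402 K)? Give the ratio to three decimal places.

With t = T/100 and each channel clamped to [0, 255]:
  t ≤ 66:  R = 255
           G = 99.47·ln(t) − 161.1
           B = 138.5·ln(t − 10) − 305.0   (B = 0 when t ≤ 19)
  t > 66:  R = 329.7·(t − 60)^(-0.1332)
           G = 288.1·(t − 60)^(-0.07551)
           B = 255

1.335

At 2402 K (t = 24.02):
  G = 99.47·ln 24.02 − 161.1 = 99.47·3.1789 − 161.1 = 155.104.
At 13959 K (t = 139.59):
  G = 288.1·(139.59 − 60)^(-0.07551) = 288.1·79.59^(-0.07551) = 288.1·0.71857 = 207.019.
Gain = 207.019 / 155.104 = 1.3347 → 1.335.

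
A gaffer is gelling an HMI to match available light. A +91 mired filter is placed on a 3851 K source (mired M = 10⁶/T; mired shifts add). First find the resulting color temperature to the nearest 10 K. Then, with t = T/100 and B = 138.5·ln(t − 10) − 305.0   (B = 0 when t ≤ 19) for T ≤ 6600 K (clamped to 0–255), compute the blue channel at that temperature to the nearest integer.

99

M_in = 10⁶/3851 = 259.67; M_out = 259.67 + (+91) = 350.67.
T_out = 10⁶/350.67 = 2851.7 K → 2850 K; t = 28.5.
B = 138.5·ln(28.5 − 10) − 305.0 = 138.5·ln 18.5 − 305.0 = 138.5·2.9178 − 305.0 = 99.111.
Rounded: 99.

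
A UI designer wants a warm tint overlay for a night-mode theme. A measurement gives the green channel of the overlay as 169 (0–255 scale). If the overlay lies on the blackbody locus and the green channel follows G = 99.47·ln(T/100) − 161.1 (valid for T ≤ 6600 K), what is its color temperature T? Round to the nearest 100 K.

2800 K

ln t = (169 + 161.1) / 99.47 = 3.3186.
t = e^3.3186 = 27.621.
T = 100·t = 2762 K → 2800 K to the nearest 100 K.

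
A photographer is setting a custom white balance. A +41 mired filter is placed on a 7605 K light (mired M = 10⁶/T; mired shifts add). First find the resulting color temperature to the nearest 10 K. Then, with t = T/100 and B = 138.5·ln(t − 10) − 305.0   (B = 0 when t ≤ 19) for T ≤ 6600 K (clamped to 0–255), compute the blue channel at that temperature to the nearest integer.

M_in = 10⁶/7605 = 131.49; M_out = 131.49 + (+41) = 172.49.
T_out = 10⁶/172.49 = 5797.4 K → 5800 K; t = 58.
B = 138.5·ln(58 − 10) − 305.0 = 138.5·ln 48 − 305.0 = 138.5·3.8712 − 305.0 = 231.161.
Rounded: 231.

231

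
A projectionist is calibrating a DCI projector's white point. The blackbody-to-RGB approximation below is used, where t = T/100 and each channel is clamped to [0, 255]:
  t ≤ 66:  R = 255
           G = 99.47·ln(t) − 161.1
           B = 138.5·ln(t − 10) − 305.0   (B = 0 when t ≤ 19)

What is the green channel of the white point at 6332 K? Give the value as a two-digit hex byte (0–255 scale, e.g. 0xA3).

t = 6332/100 = 63.32; the t ≤ 66 branch applies.
G = 99.47·ln 63.32 − 161.1 = 99.47·4.1482 − 161.1 = 251.522.
Rounded: 252; in hex, 0xFC.

0xFC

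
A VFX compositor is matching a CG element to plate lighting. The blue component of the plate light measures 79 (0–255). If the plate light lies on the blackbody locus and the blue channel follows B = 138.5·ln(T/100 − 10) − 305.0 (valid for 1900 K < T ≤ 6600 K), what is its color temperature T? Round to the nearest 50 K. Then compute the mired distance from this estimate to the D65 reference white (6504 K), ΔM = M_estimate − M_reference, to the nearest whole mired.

ln(t − 10) = (79 + 305.0) / 138.5 = 2.7726.
t − 10 = e^2.7726 = 16.000, so t = 26.000.
T = 100·t = 2600 K → 2600 K to the nearest 50 K.
M_estimate = 10⁶/2600 = 384.62; M_reference = 10⁶/6504 = 153.75.
ΔM = 384.62 − 153.75 = 230.86 → +231 mireds.

+231 mireds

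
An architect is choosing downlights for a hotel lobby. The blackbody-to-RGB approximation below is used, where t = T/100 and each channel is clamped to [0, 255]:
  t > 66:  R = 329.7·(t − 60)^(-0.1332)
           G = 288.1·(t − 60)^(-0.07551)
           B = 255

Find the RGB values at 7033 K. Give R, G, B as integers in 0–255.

R=242, G=242, B=255

t = 7033/100 = 70.33; the t > 66 branch applies.
R = 329.7·(70.33 − 60)^(-0.1332) = 329.7·10.33^(-0.1332) = 329.7·0.73269 = 241.569.
G = 288.1·(70.33 − 60)^(-0.07551) = 288.1·10.33^(-0.07551) = 288.1·0.83835 = 241.529.
B = 255 by definition for t > 66.
Rounded: (242, 242, 255).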